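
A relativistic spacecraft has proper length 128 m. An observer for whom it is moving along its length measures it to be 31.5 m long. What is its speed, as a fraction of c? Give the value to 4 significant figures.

β ≈ 0.9692

γ = L₀/L = 128/31.5 = 4.06349
β = √(1 − 1/γ²) = 0.9692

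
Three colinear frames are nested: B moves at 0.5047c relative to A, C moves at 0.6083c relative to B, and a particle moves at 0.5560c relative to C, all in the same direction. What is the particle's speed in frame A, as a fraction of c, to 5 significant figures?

u ≈ 0.95527c

Compose boost 2: (0.6083 + 0.5047)/(1 + 0.6083×0.5047) = 1.1130/1.307009 = 0.8515626
Compose boost 3: (0.5560 + 0.8515626)/(1 + 0.5560×0.8515626) = 1.407563/1.473469 = 0.95527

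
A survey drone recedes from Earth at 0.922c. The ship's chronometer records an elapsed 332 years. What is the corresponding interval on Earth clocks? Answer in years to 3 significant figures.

γ = 1/√(1 − 0.922²) = 2.5827
Time dilation: Δt = γτ₀ = 2.5827 × 332 years = 857 years

Δt ≈ 857 years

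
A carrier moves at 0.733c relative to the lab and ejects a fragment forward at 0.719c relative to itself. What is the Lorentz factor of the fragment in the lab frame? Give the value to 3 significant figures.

γ ≈ 3.23

u_lab = (0.719 + 0.733)/(1 + 0.719×0.733) = 1.452/1.52703 = 0.950867
γ = 1/√(1 − 0.950867²) = 3.23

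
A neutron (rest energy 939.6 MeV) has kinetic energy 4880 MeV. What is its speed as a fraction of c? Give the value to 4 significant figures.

γ = 1 + K/(m₀c²) = 1 + 4880/939.6 = 6.19370
β = √(1 − 1/γ²) = 0.9869

β ≈ 0.9869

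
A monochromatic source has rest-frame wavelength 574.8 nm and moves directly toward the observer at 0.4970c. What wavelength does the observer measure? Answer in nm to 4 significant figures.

Relativistic Doppler: λ_obs = λ_src √((1−β)/(1+β))
= 574.8 × √(0.503000/1.49700) = 574.8 × 0.579660 = 333.2 nm

λ_obs ≈ 333.2 nm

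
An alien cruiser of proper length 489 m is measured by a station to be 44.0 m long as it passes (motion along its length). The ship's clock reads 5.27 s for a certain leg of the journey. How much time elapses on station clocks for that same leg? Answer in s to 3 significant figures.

Δt ≈ 58.6 s

Length contraction ⇒ γ = L₀/L = 489/44.0 = 11.114
Time dilation: Δt = γτ₀ = 11.114 × 5.27 s = 58.6 s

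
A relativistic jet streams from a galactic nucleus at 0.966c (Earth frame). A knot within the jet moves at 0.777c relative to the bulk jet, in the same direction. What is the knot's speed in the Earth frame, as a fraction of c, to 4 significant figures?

u ≈ 0.9957c

Relativistic velocity addition: u = (u' + v)/(1 + u'v/c²)
= (0.777 + 0.966)/(1 + 0.777×0.966) = 1.743/1.75058 = 0.9957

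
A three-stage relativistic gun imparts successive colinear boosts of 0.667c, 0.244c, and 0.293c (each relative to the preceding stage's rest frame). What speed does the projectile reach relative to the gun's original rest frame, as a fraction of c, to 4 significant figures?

Compose boost 2: (0.244 + 0.667)/(1 + 0.244×0.667) = 0.9110/1.16275 = 0.783489
Compose boost 3: (0.293 + 0.783489)/(1 + 0.293×0.783489) = 1.07649/1.22956 = 0.8755

u ≈ 0.8755c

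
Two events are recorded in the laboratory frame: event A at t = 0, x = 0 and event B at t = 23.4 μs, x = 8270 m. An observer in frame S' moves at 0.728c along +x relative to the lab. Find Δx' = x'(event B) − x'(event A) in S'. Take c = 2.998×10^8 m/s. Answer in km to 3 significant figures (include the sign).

γ = 1/√(1 − 0.728²) = 1.4586
Δx' = γ(Δx − vΔt) = 1.4586 × (8270 m − 0.728×(2.998×10^8 m/s)×23.4×10^-6 s)
= 1.4586 × (3162.8 m) = 4.61 km

Δx' ≈ 4.61 km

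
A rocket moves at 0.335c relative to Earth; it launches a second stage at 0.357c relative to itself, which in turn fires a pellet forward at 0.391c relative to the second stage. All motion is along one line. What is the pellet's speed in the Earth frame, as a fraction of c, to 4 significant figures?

u ≈ 0.8127c

Compose boost 2: (0.357 + 0.335)/(1 + 0.357×0.335) = 0.6920/1.11959 = 0.618081
Compose boost 3: (0.391 + 0.618081)/(1 + 0.391×0.618081) = 1.00908/1.24167 = 0.8127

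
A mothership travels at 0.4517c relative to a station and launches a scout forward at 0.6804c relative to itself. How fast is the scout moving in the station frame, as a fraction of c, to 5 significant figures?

u ≈ 0.86596c

Compose boost 2: (0.6804 + 0.4517)/(1 + 0.6804×0.4517) = 1.1321/1.307337 = 0.86596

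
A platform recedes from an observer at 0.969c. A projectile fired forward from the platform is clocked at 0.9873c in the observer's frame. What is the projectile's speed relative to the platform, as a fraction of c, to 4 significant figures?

u' ≈ 0.4226c

Inverse velocity addition: u' = (u − v)/(1 − uv/c²)
= (0.9873 − 0.969)/(1 − 0.9873×0.969) = 0.01830/0.0433063 = 0.4226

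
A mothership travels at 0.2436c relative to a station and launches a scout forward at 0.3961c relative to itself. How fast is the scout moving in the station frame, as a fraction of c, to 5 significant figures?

Compose boost 2: (0.3961 + 0.2436)/(1 + 0.3961×0.2436) = 0.63970/1.096490 = 0.58341

u ≈ 0.58341c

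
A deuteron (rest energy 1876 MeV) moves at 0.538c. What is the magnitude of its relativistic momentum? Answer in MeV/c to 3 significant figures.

γ = 1/√(1 − 0.538²) = 1.1863
p = γβm₀c = 1.1863 × 0.538 × 1876 MeV/c = 1200 MeV/c

p ≈ 1200 MeV/c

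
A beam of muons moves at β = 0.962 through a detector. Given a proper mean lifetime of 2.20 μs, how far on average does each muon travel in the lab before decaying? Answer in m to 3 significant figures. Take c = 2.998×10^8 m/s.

γ = 1/√(1 − 0.962²) = 3.6623
Dilated lifetime: Δt = γτ₀ = 3.6623 × 2.20 μs = 8.0571 μs
d = vΔt = 0.962c × 8.0571 μs = 2.8841×10^8 m/s × 8.0571×10^-6 s = 2320 m

d ≈ 2320 m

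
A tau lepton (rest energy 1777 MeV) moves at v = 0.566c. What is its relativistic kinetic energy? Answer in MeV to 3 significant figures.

γ = 1/√(1 − 0.566²) = 1.2130
K = (γ − 1)m₀c² = (1.2130 − 1) × 1777 MeV = 0.21300 × 1777 MeV = 378 MeV

K ≈ 378 MeV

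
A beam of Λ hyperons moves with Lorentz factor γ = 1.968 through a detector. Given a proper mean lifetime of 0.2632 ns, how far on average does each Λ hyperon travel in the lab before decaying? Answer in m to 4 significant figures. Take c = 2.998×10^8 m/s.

β = √(1 − 1/γ²) = √(1 − 1/1.968²) = 0.861280
Dilated lifetime: Δt = γτ₀ = 1.968 × 0.2632 ns = 0.517978 ns
d = vΔt = 0.861280c × 0.517978 ns = 2.58212×10^8 m/s × 5.17978×10^-10 s = 0.1337 m

d ≈ 0.1337 m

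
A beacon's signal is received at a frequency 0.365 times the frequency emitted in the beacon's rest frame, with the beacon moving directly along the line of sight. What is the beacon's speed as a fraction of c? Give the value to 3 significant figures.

f_obs/f_src = √((1−β)/(1+β)) = 0.365  ⇒  (1−β)/(1+β) = 0.13322
β = |1 − D²|/(1 + D²) = |1 − 0.13322|/(1 + 0.13322) = 0.765

β ≈ 0.765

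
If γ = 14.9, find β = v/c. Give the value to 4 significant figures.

β ≈ 0.9977

β = √(1 − 1/γ²) = √(1 − 1/14.9²) = √(0.995496) = 0.9977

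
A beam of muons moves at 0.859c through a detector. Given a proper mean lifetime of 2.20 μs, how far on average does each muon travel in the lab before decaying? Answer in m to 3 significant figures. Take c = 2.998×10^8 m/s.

d ≈ 1110 m

γ = 1/√(1 − 0.859²) = 1.9532
Dilated lifetime: Δt = γτ₀ = 1.9532 × 2.20 μs = 4.2971 μs
d = vΔt = 0.859c × 4.2971 μs = 2.5753×10^8 m/s × 4.2971×10^-6 s = 1110 m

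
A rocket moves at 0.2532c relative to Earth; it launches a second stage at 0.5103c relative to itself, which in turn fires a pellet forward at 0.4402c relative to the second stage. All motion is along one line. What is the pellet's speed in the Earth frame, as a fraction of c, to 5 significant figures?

u ≈ 0.86029c

Compose boost 2: (0.5103 + 0.2532)/(1 + 0.5103×0.2532) = 0.76350/1.129208 = 0.6761376
Compose boost 3: (0.4402 + 0.6761376)/(1 + 0.4402×0.6761376) = 1.116338/1.297636 = 0.86029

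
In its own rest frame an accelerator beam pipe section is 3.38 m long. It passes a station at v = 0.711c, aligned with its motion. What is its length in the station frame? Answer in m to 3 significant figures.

γ = 1/√(1 − 0.711²) = 1.4221
Length contraction: L = L₀/γ = 3.38/1.4221 = 2.38 m

L ≈ 2.38 m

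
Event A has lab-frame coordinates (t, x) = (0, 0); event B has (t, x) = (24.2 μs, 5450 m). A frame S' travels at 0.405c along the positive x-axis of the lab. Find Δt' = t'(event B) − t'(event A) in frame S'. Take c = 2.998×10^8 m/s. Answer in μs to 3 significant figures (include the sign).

γ = 1/√(1 − 0.405²) = 1.0937
Δt' = γ(Δt − vΔx/c²) = 1.0937 × (24.2 μs − 0.405×5450 m / (2.998×10^8 m/s))
= 1.0937 × (16.838 μs) = 18.4 μs

Δt' ≈ 18.4 μs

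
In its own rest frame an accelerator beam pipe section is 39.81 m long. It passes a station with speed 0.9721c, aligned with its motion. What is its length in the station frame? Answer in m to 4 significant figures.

γ = 1/√(1 − 0.9721²) = 4.26318
Length contraction: L = L₀/γ = 39.81/4.26318 = 9.338 m

L ≈ 9.338 m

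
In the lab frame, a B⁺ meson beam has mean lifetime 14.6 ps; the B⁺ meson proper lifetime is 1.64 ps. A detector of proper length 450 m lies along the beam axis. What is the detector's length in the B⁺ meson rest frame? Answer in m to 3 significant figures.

L ≈ 50.5 m

Time dilation ⇒ γ = Δt/τ₀ = 14.6/1.64 = 8.9024
Length contraction: L = L₀/γ = 450/8.9024 = 50.5 m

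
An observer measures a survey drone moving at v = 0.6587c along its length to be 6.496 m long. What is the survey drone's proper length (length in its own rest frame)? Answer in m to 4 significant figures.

γ = 1/√(1 − 0.6587²) = 1.32907
L₀ = γL = 1.32907 × 6.496 = 8.634 m

L₀ ≈ 8.634 m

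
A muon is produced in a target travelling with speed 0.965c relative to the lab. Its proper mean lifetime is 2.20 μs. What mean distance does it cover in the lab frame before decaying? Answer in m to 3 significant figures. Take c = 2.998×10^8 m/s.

d ≈ 2430 m

γ = 1/√(1 − 0.965²) = 3.8132
Dilated lifetime: Δt = γτ₀ = 3.8132 × 2.20 μs = 8.3889 μs
d = vΔt = 0.965c × 8.3889 μs = 2.8931×10^8 m/s × 8.3889×10^-6 s = 2430 m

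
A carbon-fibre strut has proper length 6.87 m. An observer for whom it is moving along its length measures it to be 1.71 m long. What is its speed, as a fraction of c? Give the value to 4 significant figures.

β ≈ 0.9685

γ = L₀/L = 6.87/1.71 = 4.01754
β = √(1 − 1/γ²) = 0.9685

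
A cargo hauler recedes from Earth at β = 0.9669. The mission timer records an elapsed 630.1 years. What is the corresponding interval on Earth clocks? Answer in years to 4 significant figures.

γ = 1/√(1 − 0.9669²) = 3.91918
Time dilation: Δt = γτ₀ = 3.91918 × 630.1 years = 2469 years

Δt ≈ 2469 years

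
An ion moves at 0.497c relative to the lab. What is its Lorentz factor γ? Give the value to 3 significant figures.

γ ≈ 1.15

γ = 1/√(1 − β²) = 1/√(1 − 0.497²) = 1/√(0.75299) = 1.15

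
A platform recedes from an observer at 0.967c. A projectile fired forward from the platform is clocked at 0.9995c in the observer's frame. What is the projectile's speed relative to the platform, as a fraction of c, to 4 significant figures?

Inverse velocity addition: u' = (u − v)/(1 − uv/c²)
= (0.9995 − 0.967)/(1 − 0.9995×0.967) = 0.03250/0.0334835 = 0.9706

u' ≈ 0.9706c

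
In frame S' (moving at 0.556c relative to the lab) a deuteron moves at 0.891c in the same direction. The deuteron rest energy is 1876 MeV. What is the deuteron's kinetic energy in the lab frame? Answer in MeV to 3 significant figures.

u_lab = (0.891 + 0.556)/(1 + 0.891×0.556) = 0.967637
γ = 1/√(1 − 0.967637²) = 3.9628
K = (γ − 1)m₀c² = (3.9628 − 1) × 1876 = 2.9628 × 1876 = 5560 MeV

K ≈ 5560 MeV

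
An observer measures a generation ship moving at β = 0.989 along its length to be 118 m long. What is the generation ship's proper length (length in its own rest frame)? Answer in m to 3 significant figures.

L₀ ≈ 798 m

γ = 1/√(1 − 0.989²) = 6.7606
L₀ = γL = 6.7606 × 118 = 798 m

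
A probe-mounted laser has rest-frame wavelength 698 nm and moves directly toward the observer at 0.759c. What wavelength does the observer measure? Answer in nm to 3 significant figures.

λ_obs ≈ 258 nm

Relativistic Doppler: λ_obs = λ_src √((1−β)/(1+β))
= 698 × √(0.24100/1.7590) = 698 × 0.37015 = 258 nm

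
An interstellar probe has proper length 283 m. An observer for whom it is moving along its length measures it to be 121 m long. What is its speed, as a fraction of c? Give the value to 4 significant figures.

β ≈ 0.9040

γ = L₀/L = 283/121 = 2.33884
β = √(1 − 1/γ²) = 0.9040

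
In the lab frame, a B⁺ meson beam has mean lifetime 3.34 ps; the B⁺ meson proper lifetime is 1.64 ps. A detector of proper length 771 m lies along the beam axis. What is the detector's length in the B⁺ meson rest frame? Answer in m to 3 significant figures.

L ≈ 379 m

Time dilation ⇒ γ = Δt/τ₀ = 3.34/1.64 = 2.0366
Length contraction: L = L₀/γ = 771/2.0366 = 379 m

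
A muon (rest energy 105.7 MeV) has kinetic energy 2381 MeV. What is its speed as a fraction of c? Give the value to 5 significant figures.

β ≈ 0.99910

γ = 1 + K/(m₀c²) = 1 + 2381/105.7 = 23.52602
β = √(1 − 1/γ²) = 0.99910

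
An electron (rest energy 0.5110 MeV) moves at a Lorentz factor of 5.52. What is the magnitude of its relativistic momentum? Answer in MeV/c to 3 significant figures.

β = √(1 − 1/γ²) = √(1 − 1/5.52²) = 0.98345
p = γβm₀c = 5.52 × 0.98345 × 0.5110 MeV/c = 2.77 MeV/c

p ≈ 2.77 MeV/c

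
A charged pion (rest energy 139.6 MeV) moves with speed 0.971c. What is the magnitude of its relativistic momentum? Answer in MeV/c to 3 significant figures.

p ≈ 567 MeV/c

γ = 1/√(1 − 0.971²) = 4.1827
p = γβm₀c = 4.1827 × 0.971 × 139.6 MeV/c = 567 MeV/c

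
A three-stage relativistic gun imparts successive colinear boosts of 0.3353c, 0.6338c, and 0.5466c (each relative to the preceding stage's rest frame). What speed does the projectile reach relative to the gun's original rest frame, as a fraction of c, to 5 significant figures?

u ≈ 0.93665c

Compose boost 2: (0.6338 + 0.3353)/(1 + 0.6338×0.3353) = 0.96910/1.212513 = 0.7992491
Compose boost 3: (0.5466 + 0.7992491)/(1 + 0.5466×0.7992491) = 1.345849/1.436870 = 0.93665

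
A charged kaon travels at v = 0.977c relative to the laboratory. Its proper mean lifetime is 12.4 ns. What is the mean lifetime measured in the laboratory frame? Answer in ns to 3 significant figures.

γ = 1/√(1 − 0.977²) = 4.6896
Time dilation: Δt = γτ₀ = 4.6896 × 12.4 ns = 58.2 ns

Δt ≈ 58.2 ns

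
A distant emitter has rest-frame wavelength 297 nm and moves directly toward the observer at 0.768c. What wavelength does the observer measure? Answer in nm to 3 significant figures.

Relativistic Doppler: λ_obs = λ_src √((1−β)/(1+β))
= 297 × √(0.23200/1.7680) = 297 × 0.36225 = 108 nm

λ_obs ≈ 108 nm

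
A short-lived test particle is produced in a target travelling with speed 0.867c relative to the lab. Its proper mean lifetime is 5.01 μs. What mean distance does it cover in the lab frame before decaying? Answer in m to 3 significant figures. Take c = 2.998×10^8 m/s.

γ = 1/√(1 − 0.867²) = 2.0068
Dilated lifetime: Δt = γτ₀ = 2.0068 × 5.01 μs = 10.054 μs
d = vΔt = 0.867c × 10.054 μs = 2.5993×10^8 m/s × 1.0054×10^-5 s = 2610 m

d ≈ 2610 m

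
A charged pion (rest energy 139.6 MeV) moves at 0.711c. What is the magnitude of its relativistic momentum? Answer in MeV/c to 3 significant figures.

p ≈ 141 MeV/c

γ = 1/√(1 − 0.711²) = 1.4221
p = γβm₀c = 1.4221 × 0.711 × 139.6 MeV/c = 141 MeV/c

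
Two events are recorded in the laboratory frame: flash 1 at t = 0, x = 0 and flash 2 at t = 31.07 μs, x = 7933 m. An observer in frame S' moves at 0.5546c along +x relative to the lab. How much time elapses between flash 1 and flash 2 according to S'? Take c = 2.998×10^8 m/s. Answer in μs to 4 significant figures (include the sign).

γ = 1/√(1 − 0.5546²) = 1.20175
Δt' = γ(Δt − vΔx/c²) = 1.20175 × (31.07 μs − 0.5546×7933 m / (2.998×10^8 m/s))
= 1.20175 × (16.3947 μs) = 19.70 μs

Δt' ≈ 19.70 μs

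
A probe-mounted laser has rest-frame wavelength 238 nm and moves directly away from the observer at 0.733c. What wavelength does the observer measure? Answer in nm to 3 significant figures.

Relativistic Doppler: λ_obs = λ_src √((1+β)/(1−β))
= 238 × √(1.7330/0.26700) = 238 × 2.5477 = 606 nm

λ_obs ≈ 606 nm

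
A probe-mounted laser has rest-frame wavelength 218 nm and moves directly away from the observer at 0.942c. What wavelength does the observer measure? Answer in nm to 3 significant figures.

λ_obs ≈ 1260 nm

Relativistic Doppler: λ_obs = λ_src √((1+β)/(1−β))
= 218 × √(1.9420/0.058000) = 218 × 5.7864 = 1260 nm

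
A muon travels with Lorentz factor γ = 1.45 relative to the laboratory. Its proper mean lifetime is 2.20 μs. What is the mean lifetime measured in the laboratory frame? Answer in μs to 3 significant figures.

Δt ≈ 3.19 μs

γ = 1.45 (given)
Time dilation: Δt = γτ₀ = 1.45 × 2.20 μs = 3.19 μs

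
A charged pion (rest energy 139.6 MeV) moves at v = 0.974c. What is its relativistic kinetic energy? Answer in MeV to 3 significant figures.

γ = 1/√(1 − 0.974²) = 4.4141
K = (γ − 1)m₀c² = (4.4141 − 1) × 139.6 MeV = 3.4141 × 139.6 MeV = 477 MeV

K ≈ 477 MeV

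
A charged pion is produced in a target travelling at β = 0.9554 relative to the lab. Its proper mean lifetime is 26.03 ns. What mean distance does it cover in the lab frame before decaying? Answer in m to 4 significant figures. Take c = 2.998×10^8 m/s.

d ≈ 25.25 m

γ = 1/√(1 − 0.9554²) = 3.38622
Dilated lifetime: Δt = γτ₀ = 3.38622 × 26.03 ns = 88.1432 ns
d = vΔt = 0.9554c × 88.1432 ns = 2.86429×10^8 m/s × 8.81432×10^-8 s = 25.25 m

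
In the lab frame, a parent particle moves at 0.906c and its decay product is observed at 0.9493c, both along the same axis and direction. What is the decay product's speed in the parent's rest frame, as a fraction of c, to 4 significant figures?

Inverse velocity addition: u' = (u − v)/(1 − uv/c²)
= (0.9493 − 0.906)/(1 − 0.9493×0.906) = 0.04330/0.139934 = 0.3094

u' ≈ 0.3094c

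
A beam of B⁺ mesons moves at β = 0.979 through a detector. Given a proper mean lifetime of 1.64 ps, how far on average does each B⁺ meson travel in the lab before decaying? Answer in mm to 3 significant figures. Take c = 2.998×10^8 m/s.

d ≈ 2.36 mm

γ = 1/√(1 − 0.979²) = 4.9053
Dilated lifetime: Δt = γτ₀ = 4.9053 × 1.64 ps = 8.0447 ps
d = vΔt = 0.979c × 8.0447 ps = 2.9350×10^8 m/s × 8.0447×10^-12 s = 2.36 mm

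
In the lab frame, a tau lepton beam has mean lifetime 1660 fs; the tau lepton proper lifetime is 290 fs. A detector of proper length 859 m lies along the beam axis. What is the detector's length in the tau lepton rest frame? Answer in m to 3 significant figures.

Time dilation ⇒ γ = Δt/τ₀ = 1660/290 = 5.7241
Length contraction: L = L₀/γ = 859/5.7241 = 150 m

L ≈ 150 m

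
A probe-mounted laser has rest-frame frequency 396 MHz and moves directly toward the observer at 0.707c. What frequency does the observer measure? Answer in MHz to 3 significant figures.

Relativistic Doppler: f_obs = f_src √((1+β)/(1−β))
= 396 × √(1.7070/0.29300) = 396 × 2.4137 = 956 MHz

f_obs ≈ 956 MHz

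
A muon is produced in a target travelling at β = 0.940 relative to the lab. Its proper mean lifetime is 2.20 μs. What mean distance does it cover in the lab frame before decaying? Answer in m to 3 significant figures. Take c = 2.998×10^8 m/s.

γ = 1/√(1 − 0.940²) = 2.9311
Dilated lifetime: Δt = γτ₀ = 2.9311 × 2.20 μs = 6.4483 μs
d = vΔt = 0.940c × 6.4483 μs = 2.8181×10^8 m/s × 6.4483×10^-6 s = 1820 m

d ≈ 1820 m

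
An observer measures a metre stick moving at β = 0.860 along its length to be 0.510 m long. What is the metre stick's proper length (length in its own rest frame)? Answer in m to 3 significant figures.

L₀ ≈ 0.999 m

γ = 1/√(1 − 0.860²) = 1.9597
L₀ = γL = 1.9597 × 0.510 = 0.999 m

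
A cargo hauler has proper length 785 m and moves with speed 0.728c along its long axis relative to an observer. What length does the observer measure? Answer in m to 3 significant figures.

L ≈ 538 m

γ = 1/√(1 − 0.728²) = 1.4586
Length contraction: L = L₀/γ = 785/1.4586 = 538 m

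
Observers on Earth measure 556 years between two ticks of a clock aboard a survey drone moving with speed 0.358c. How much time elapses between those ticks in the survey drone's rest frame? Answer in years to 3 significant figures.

γ = 1/√(1 − 0.358²) = 1.0710
Proper time: τ₀ = Δt/γ = 556/1.0710 = 519 years

τ₀ ≈ 519 years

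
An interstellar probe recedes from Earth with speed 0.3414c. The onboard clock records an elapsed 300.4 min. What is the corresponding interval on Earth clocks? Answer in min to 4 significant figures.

γ = 1/√(1 − 0.3414²) = 1.06392
Time dilation: Δt = γτ₀ = 1.06392 × 300.4 min = 319.6 min

Δt ≈ 319.6 min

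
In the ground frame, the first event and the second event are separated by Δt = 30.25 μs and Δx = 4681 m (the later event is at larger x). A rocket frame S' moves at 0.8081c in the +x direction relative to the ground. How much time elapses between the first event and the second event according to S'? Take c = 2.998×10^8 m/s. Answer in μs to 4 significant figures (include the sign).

Δt' ≈ 29.93 μs

γ = 1/√(1 − 0.8081²) = 1.69766
Δt' = γ(Δt − vΔx/c²) = 1.69766 × (30.25 μs − 0.8081×4681 m / (2.998×10^8 m/s))
= 1.69766 × (17.6325 μs) = 29.93 μs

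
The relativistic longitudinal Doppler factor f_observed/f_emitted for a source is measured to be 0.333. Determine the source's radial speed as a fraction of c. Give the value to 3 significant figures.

f_obs/f_src = √((1−β)/(1+β)) = 0.333  ⇒  (1−β)/(1+β) = 0.11089
β = |1 − D²|/(1 + D²) = |1 − 0.11089|/(1 + 0.11089) = 0.800

β ≈ 0.800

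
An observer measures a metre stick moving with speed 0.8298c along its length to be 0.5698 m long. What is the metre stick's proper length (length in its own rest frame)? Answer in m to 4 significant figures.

L₀ ≈ 1.021 m

γ = 1/√(1 − 0.8298²) = 1.79192
L₀ = γL = 1.79192 × 0.5698 = 1.021 m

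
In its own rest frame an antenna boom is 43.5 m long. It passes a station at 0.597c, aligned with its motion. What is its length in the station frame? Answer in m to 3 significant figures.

L ≈ 34.9 m

γ = 1/√(1 − 0.597²) = 1.2465
Length contraction: L = L₀/γ = 43.5/1.2465 = 34.9 m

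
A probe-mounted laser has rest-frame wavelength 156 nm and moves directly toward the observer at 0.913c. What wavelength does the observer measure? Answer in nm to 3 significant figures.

λ_obs ≈ 33.3 nm

Relativistic Doppler: λ_obs = λ_src √((1−β)/(1+β))
= 156 × √(0.087000/1.9130) = 156 × 0.21326 = 33.3 nm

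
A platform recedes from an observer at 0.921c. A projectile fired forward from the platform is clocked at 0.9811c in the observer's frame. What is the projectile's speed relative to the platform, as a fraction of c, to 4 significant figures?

Inverse velocity addition: u' = (u − v)/(1 − uv/c²)
= (0.9811 − 0.921)/(1 − 0.9811×0.921) = 0.06010/0.0964069 = 0.6234

u' ≈ 0.6234c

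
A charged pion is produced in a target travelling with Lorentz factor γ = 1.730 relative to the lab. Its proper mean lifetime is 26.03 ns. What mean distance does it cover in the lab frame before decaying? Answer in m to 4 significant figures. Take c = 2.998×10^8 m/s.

d ≈ 11.02 m

β = √(1 − 1/γ²) = √(1 − 1/1.730²) = 0.816012
Dilated lifetime: Δt = γτ₀ = 1.730 × 26.03 ns = 45.0319 ns
d = vΔt = 0.816012c × 45.0319 ns = 2.44640×10^8 m/s × 4.50319×10^-8 s = 11.02 m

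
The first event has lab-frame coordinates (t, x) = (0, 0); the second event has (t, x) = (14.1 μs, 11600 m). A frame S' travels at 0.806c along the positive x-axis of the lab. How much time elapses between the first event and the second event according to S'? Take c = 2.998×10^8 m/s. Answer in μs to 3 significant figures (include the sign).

γ = 1/√(1 − 0.806²) = 1.6894
Δt' = γ(Δt − vΔx/c²) = 1.6894 × (14.1 μs − 0.806×11600 m / (2.998×10^8 m/s))
= 1.6894 × (-17.086 μs) = -28.9 μs

Δt' ≈ -28.9 μs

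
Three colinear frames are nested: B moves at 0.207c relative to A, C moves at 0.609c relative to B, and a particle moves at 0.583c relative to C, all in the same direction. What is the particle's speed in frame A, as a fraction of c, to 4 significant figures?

u ≈ 0.9193c

Compose boost 2: (0.609 + 0.207)/(1 + 0.609×0.207) = 0.8160/1.12606 = 0.724649
Compose boost 3: (0.583 + 0.724649)/(1 + 0.583×0.724649) = 1.30765/1.42247 = 0.9193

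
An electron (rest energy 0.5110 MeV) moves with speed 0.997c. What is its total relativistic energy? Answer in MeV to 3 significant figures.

E ≈ 6.60 MeV

γ = 1/√(1 − 0.997²) = 12.920
E = γm₀c² = 12.920 × 0.5110 MeV = 6.60 MeV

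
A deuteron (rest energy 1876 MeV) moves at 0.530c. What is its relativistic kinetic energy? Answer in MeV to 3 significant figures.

γ = 1/√(1 − 0.530²) = 1.1792
K = (γ − 1)m₀c² = (1.1792 − 1) × 1876 MeV = 0.17925 × 1876 MeV = 336 MeV

K ≈ 336 MeV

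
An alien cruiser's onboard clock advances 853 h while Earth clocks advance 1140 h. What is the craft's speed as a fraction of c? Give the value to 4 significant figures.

β ≈ 0.6634

γ = Δt/τ₀ = 1140/853 = 1.33646
β = √(1 − 1/γ²) = √(1 − 1/1.33646²) = 0.6634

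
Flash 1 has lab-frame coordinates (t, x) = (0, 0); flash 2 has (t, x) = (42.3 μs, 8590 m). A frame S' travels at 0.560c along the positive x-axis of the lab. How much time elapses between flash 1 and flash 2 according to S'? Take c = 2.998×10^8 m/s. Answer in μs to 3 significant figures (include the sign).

Δt' ≈ 31.7 μs

γ = 1/√(1 − 0.560²) = 1.2070
Δt' = γ(Δt − vΔx/c²) = 1.2070 × (42.3 μs − 0.560×8590 m / (2.998×10^8 m/s))
= 1.2070 × (26.255 μs) = 31.7 μs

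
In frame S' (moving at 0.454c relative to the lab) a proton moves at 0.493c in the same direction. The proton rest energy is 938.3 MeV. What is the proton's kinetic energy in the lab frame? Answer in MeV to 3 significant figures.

K ≈ 543 MeV

u_lab = (0.493 + 0.454)/(1 + 0.493×0.454) = 0.773805
γ = 1/√(1 − 0.773805²) = 1.5787
K = (γ − 1)m₀c² = (1.5787 − 1) × 938.3 = 0.57872 × 938.3 = 543 MeV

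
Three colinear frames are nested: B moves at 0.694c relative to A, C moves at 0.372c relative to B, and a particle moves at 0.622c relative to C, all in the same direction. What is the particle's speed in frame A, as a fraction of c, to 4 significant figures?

u ≈ 0.9622c

Compose boost 2: (0.372 + 0.694)/(1 + 0.372×0.694) = 1.066/1.25817 = 0.847264
Compose boost 3: (0.622 + 0.847264)/(1 + 0.622×0.847264) = 1.46926/1.52700 = 0.9622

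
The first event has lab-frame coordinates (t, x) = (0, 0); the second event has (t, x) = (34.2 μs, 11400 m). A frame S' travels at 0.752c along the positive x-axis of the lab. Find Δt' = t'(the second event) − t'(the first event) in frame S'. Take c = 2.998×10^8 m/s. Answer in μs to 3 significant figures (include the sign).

γ = 1/√(1 − 0.752²) = 1.5171
Δt' = γ(Δt − vΔx/c²) = 1.5171 × (34.2 μs − 0.752×11400 m / (2.998×10^8 m/s))
= 1.5171 × (5.6049 μs) = 8.50 μs

Δt' ≈ 8.50 μs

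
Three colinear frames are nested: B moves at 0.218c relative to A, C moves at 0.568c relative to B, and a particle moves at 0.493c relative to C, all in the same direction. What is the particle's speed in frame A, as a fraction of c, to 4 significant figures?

u ≈ 0.8867c

Compose boost 2: (0.568 + 0.218)/(1 + 0.568×0.218) = 0.7860/1.12382 = 0.699398
Compose boost 3: (0.493 + 0.699398)/(1 + 0.493×0.699398) = 1.19240/1.34480 = 0.8867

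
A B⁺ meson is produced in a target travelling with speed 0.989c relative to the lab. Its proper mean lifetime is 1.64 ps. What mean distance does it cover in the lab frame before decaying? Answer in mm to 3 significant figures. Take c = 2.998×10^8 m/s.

d ≈ 3.29 mm

γ = 1/√(1 − 0.989²) = 6.7606
Dilated lifetime: Δt = γτ₀ = 6.7606 × 1.64 ps = 11.087 ps
d = vΔt = 0.989c × 11.087 ps = 2.9650×10^8 m/s × 1.1087×10^-11 s = 3.29 mm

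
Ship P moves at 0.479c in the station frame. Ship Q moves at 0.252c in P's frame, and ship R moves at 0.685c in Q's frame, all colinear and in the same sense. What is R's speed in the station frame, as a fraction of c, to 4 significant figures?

Compose boost 2: (0.252 + 0.479)/(1 + 0.252×0.479) = 0.7310/1.12071 = 0.652266
Compose boost 3: (0.685 + 0.652266)/(1 + 0.685×0.652266) = 1.33727/1.44680 = 0.9243

u ≈ 0.9243c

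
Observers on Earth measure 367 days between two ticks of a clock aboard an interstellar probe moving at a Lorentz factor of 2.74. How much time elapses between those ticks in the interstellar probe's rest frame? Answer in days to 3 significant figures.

τ₀ ≈ 134 days

γ = 2.74 (given)
Proper time: τ₀ = Δt/γ = 367/2.74 = 134 days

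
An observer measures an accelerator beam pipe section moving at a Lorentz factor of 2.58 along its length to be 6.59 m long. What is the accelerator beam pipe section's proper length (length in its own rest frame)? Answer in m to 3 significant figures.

L₀ ≈ 17.0 m

γ = 2.58 (given)
L₀ = γL = 2.58 × 6.59 = 17.0 m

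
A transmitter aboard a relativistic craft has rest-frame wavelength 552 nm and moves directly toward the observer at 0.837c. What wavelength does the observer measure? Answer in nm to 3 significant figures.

Relativistic Doppler: λ_obs = λ_src √((1−β)/(1+β))
= 552 × √(0.16300/1.8370) = 552 × 0.29788 = 164 nm

λ_obs ≈ 164 nm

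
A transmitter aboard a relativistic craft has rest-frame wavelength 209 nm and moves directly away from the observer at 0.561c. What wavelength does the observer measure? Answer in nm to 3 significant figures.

Relativistic Doppler: λ_obs = λ_src √((1+β)/(1−β))
= 209 × √(1.5610/0.43900) = 209 × 1.8857 = 394 nm

λ_obs ≈ 394 nm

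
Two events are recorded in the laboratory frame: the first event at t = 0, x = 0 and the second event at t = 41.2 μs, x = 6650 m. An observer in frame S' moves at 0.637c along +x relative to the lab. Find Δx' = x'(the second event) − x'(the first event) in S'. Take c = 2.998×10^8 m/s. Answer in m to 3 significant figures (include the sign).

γ = 1/√(1 − 0.637²) = 1.2972
Δx' = γ(Δx − vΔt) = 1.2972 × (6650 m − 0.637×(2.998×10^8 m/s)×41.2×10^-6 s)
= 1.2972 × (-1218.1 m) = -1580 m

Δx' ≈ -1580 m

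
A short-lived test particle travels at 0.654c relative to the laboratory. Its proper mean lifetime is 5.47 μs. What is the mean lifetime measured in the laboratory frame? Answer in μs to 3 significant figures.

γ = 1/√(1 − 0.654²) = 1.3219
Time dilation: Δt = γτ₀ = 1.3219 × 5.47 μs = 7.23 μs

Δt ≈ 7.23 μs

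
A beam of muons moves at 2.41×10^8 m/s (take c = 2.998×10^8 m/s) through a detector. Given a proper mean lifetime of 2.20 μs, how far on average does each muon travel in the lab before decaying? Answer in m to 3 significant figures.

d ≈ 891 m

β = v/c = 2.41×10^8 / 2.998×10^8 = 0.80387
γ = 1/√(1 − 0.80387²) = 1.6812
Dilated lifetime: Δt = γτ₀ = 1.6812 × 2.20 μs = 3.6987 μs
d = vΔt = 0.80387c × 3.6987 μs = 2.4100×10^8 m/s × 3.6987×10^-6 s = 891 m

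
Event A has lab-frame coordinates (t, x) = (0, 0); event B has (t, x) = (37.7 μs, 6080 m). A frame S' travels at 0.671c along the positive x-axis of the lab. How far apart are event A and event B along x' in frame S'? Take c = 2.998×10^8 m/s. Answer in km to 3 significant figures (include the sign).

Δx' ≈ -2.03 km

γ = 1/√(1 − 0.671²) = 1.3487
Δx' = γ(Δx − vΔt) = 1.3487 × (6080 m − 0.671×(2.998×10^8 m/s)×37.7×10^-6 s)
= 1.3487 × (-1504.0 m) = -2.03 km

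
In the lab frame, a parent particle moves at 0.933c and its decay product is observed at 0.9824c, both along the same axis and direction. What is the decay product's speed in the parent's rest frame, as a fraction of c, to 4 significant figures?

Inverse velocity addition: u' = (u − v)/(1 − uv/c²)
= (0.9824 − 0.933)/(1 − 0.9824×0.933) = 0.04940/0.0834208 = 0.5922

u' ≈ 0.5922c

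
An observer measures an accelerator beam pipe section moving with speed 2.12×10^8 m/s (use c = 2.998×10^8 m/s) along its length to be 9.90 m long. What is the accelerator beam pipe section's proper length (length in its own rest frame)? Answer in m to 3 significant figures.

β = v/c = 2.12×10^8 / 2.998×10^8 = 0.70714
γ = 1/√(1 − 0.70714²) = 1.4143
L₀ = γL = 1.4143 × 9.90 = 14.0 m

L₀ ≈ 14.0 m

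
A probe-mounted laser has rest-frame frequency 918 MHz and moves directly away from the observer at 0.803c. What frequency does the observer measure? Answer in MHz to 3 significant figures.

f_obs ≈ 303 MHz

Relativistic Doppler: f_obs = f_src √((1−β)/(1+β))
= 918 × √(0.19700/1.8030) = 918 × 0.33055 = 303 MHz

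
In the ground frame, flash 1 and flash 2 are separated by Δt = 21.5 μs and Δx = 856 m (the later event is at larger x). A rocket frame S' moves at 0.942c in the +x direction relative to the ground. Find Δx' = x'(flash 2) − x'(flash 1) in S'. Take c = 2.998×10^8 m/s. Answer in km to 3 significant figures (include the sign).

Δx' ≈ -15.5 km

γ = 1/√(1 − 0.942²) = 2.9796
Δx' = γ(Δx − vΔt) = 2.9796 × (856 m − 0.942×(2.998×10^8 m/s)×21.5×10^-6 s)
= 2.9796 × (-5215.8 m) = -15.5 km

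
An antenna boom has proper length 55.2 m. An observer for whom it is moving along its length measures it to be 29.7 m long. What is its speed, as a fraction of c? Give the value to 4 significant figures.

β ≈ 0.8429

γ = L₀/L = 55.2/29.7 = 1.85859
β = √(1 − 1/γ²) = 0.8429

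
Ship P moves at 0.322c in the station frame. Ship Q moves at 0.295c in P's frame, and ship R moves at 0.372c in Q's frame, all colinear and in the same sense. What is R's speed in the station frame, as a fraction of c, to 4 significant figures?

u ≈ 0.7734c

Compose boost 2: (0.295 + 0.322)/(1 + 0.295×0.322) = 0.6170/1.09499 = 0.563475
Compose boost 3: (0.372 + 0.563475)/(1 + 0.372×0.563475) = 0.935475/1.20961 = 0.7734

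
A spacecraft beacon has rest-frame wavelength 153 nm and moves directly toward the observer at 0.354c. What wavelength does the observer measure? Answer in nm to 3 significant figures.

Relativistic Doppler: λ_obs = λ_src √((1−β)/(1+β))
= 153 × √(0.64600/1.3540) = 153 × 0.69073 = 106 nm

λ_obs ≈ 106 nm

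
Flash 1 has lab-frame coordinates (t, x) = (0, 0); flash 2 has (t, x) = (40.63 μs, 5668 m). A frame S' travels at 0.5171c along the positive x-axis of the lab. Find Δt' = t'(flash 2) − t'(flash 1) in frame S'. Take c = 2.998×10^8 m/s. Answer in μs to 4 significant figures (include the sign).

γ = 1/√(1 − 0.5171²) = 1.16833
Δt' = γ(Δt − vΔx/c²) = 1.16833 × (40.63 μs − 0.5171×5668 m / (2.998×10^8 m/s))
= 1.16833 × (30.8537 μs) = 36.05 μs

Δt' ≈ 36.05 μs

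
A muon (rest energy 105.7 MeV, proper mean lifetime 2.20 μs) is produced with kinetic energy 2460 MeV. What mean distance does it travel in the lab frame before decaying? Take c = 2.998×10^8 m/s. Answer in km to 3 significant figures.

γ = 1 + K/(m₀c²) = 1 + 2460/105.7 = 24.273
β = √(1 − 1/γ²) = 0.99915
Dilated lifetime: γτ₀ = 24.273 × 2.20 μs = 53.402 μs
d = βc·γτ₀ = 0.99915 × (2.998×10^8 m/s) × 5.3402×10^-5 s = 16.0 km

d ≈ 16.0 km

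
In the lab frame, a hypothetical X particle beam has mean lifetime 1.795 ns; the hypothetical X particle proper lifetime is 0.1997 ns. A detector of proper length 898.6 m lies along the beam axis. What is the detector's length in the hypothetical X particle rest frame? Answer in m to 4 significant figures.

Time dilation ⇒ γ = Δt/τ₀ = 1.795/0.1997 = 8.98848
Length contraction: L = L₀/γ = 898.6/8.98848 = 99.97 m

L ≈ 99.97 m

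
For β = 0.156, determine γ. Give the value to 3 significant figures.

γ ≈ 1.01

γ = 1/√(1 − β²) = 1/√(1 − 0.156²) = 1/√(0.97566) = 1.01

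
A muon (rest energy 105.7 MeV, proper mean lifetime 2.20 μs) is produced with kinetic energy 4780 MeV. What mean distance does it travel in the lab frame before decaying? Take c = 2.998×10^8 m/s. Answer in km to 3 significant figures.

d ≈ 30.5 km

γ = 1 + K/(m₀c²) = 1 + 4780/105.7 = 46.222
β = √(1 − 1/γ²) = 0.99977
Dilated lifetime: γτ₀ = 46.222 × 2.20 μs = 101.69 μs
d = βc·γτ₀ = 0.99977 × (2.998×10^8 m/s) × 0.00010169 s = 30.5 km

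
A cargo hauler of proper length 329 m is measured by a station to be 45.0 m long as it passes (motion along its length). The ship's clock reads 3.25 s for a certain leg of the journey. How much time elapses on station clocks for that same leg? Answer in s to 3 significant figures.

Δt ≈ 23.8 s

Length contraction ⇒ γ = L₀/L = 329/45.0 = 7.3111
Time dilation: Δt = γτ₀ = 7.3111 × 3.25 s = 23.8 s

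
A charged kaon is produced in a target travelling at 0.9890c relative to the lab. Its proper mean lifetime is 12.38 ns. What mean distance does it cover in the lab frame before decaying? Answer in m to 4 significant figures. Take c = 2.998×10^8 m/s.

d ≈ 24.82 m

γ = 1/√(1 − 0.9890²) = 6.76062
Dilated lifetime: Δt = γτ₀ = 6.76062 × 12.38 ns = 83.6964 ns
d = vΔt = 0.9890c × 83.6964 ns = 2.96502×10^8 m/s × 8.36964×10^-8 s = 24.82 m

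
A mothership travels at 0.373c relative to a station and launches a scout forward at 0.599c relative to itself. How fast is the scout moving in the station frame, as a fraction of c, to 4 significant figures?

Compose boost 2: (0.599 + 0.373)/(1 + 0.599×0.373) = 0.9720/1.22343 = 0.7945

u ≈ 0.7945c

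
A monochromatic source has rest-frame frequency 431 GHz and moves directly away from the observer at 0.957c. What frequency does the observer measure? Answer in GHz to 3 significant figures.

f_obs ≈ 63.9 GHz

Relativistic Doppler: f_obs = f_src √((1−β)/(1+β))
= 431 × √(0.043000/1.9570) = 431 × 0.14823 = 63.9 GHz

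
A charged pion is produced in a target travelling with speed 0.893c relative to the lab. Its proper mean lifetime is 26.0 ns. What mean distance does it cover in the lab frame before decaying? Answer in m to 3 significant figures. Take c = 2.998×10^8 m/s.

d ≈ 15.5 m

γ = 1/√(1 − 0.893²) = 2.2219
Dilated lifetime: Δt = γτ₀ = 2.2219 × 26.0 ns = 57.771 ns
d = vΔt = 0.893c × 57.771 ns = 2.6772×10^8 m/s × 5.7771×10^-8 s = 15.5 m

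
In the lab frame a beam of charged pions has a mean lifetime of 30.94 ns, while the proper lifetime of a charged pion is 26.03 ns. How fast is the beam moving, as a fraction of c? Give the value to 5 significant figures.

γ = Δt/τ₀ = 30.94/26.03 = 1.188629
β = √(1 − 1/γ²) = √(1 − 1/1.188629²) = 0.54056

β ≈ 0.54056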